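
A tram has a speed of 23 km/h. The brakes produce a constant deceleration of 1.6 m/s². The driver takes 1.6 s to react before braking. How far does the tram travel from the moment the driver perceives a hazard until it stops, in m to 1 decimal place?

Total stopping distance ≈ 23.0 m

23 km/h ÷ 3.6 = 6.3889 m/s.
Reaction distance = v·t_r = 6.3889 × 1.6 = 10.222 m.
Braking distance = v²/(2a) = 6.3889² / (2 × 1.600) = 40.818 / 3.200 = 12.756 m.
Total = 10.222 + 12.756 = 22.978 m.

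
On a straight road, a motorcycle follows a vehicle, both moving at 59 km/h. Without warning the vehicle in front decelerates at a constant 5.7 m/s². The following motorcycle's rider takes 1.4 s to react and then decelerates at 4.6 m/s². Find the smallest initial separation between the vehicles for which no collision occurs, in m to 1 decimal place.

Minimum gap ≈ 28.6 m

59 km/h ÷ 3.6 = 16.3889 m/s.
Leader travels v²/(2a_L) = 268.596 / 11.400 = 23.561 m before stopping.
Follower covers v·t_r = 16.3889 × 1.4 = 22.944 m while reacting, then v²/(2a_F) = 268.596 / 9.200 = 29.195 m while braking, for a total of 22.944 + 29.195 = 52.139 m.
Since a_F ≤ a_L and the follower starts braking later, the follower is never slower than the leader, so the closest approach is when both have stopped.
Minimum gap = 52.139 − 23.561 = 28.578 m.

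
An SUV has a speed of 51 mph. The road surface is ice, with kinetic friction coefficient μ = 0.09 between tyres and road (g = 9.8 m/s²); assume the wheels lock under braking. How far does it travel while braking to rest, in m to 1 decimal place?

Braking distance ≈ 294.7 m

51 mph × 0.44704 = 22.7990 m/s.
a = μg = 0.09 × 9.8 = 0.882 m/s².
Braking distance = v²/(2a) = 22.7990² / (2 × 0.882) = 519.794 / 1.764 = 294.668 m.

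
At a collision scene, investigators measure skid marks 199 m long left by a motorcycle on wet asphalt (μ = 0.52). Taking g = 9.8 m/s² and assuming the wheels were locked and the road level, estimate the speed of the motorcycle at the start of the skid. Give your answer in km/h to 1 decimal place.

Deceleration a = μg = 0.52 × 9.8 = 5.096 m/s².
v = √(2a·d) = √(2 × 5.096 × 199) = √2028.208 = 45.0356 m/s.
= 45.0356 × 3.6 = 162.128 km/h.

Initial speed ≈ 162.1 km/h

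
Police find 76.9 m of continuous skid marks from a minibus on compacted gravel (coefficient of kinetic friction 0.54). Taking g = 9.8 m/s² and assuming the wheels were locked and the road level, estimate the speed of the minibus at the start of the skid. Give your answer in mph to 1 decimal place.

Initial speed ≈ 63.8 mph

Deceleration a = μg = 0.54 × 9.8 = 5.292 m/s².
v = √(2a·d) = √(2 × 5.292 × 76.9) = √813.910 = 28.5291 m/s.
= 28.5291 ÷ 0.44704 = 63.818 mph.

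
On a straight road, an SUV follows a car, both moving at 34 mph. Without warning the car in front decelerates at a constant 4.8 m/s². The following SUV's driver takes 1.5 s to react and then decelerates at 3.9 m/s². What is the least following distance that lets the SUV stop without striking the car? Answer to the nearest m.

34 mph × 0.44704 = 15.1994 m/s.
Leader travels v²/(2a_L) = 231.022 / 9.600 = 24.065 m before stopping.
Follower covers v·t_r = 15.1994 × 1.5 = 22.799 m while reacting, then v²/(2a_F) = 231.022 / 7.800 = 29.618 m while braking, for a total of 22.799 + 29.618 = 52.417 m.
Since a_F ≤ a_L and the follower starts braking later, the follower is never slower than the leader, so the closest approach is when both have stopped.
Minimum gap = 52.417 − 24.065 = 28.352 m.

Minimum gap ≈ 28 m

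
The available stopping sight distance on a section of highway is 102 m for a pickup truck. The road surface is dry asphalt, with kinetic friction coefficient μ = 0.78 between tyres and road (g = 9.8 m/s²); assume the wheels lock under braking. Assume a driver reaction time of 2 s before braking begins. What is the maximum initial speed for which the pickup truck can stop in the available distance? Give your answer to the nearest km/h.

a = μg = 0.78 × 9.8 = 7.644 m/s².
Stopping distance: v·t_r + v²/(2a) = 102 with t_r = 2 s and a = 7.644 m/s².
So v² + 30.576 v − 1559.38 = 0.
Positive root: v = −a·t_r + √((a·t_r)² + 2a·d) = −15.288 + √(233.723 + 1559.38) = 27.0570 m/s.
27.0570 m/s × 3.6 = 97.405 km/h.

Maximum speed ≈ 97 km/h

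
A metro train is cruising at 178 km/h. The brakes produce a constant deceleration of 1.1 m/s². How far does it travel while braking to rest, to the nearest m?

178 km/h ÷ 3.6 = 49.4444 m/s.
Braking distance = v²/(2a) = 49.4444² / (2 × 1.100) = 2444.749 / 2.200 = 1111.250 m.

Braking distance ≈ 1111 m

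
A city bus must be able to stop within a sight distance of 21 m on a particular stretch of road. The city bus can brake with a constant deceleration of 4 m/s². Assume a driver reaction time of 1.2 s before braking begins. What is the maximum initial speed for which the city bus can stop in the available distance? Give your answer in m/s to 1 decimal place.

Maximum speed ≈ 9.0 m/s

Stopping distance: v·t_r + v²/(2a) = 21 with t_r = 1.2 s and a = 4.000 m/s².
So v² + 9.600 v − 168.00 = 0.
Positive root: v = −a·t_r + √((a·t_r)² + 2a·d) = −4.800 + √(23.040 + 168.00) = 9.0217 m/s.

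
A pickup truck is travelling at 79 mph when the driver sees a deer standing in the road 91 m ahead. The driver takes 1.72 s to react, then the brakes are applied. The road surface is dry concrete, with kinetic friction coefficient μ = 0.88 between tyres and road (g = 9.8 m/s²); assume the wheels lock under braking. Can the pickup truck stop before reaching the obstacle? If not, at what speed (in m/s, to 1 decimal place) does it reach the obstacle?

79 mph × 0.44704 = 35.3162 m/s.
a = μg = 0.88 × 9.8 = 8.624 m/s².
Reaction distance = 35.3162 × 1.72 = 60.744 m.
Braking distance needed to stop: v²/(2a) = 1247.234 / 17.248 = 72.312 m, so total needed = 60.744 + 72.312 = 133.056 m > 91 m — it cannot stop.
Distance remaining when braking begins: 91 − 60.744 = 30.256 m.
v² = v₀² − 2a·d = 1247.234 − 2 × 8.624 × 30.256 = 725.379 m²/s².
v = √725.379 = 26.933 m/s.

No — it strikes the obstacle at 26.9 m/s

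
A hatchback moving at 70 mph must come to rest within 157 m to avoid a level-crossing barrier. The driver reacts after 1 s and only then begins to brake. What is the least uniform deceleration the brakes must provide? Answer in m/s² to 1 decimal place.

Required deceleration ≈ 3.9 m/s²

70 mph × 0.44704 = 31.2928 m/s.
Distance covered during reaction = 31.2928 × 1 = 31.293 m.
Distance available for braking: 157 − 31.293 = 125.707 m.
v² = 2a·d ⇒ a = v²/(2d) = 31.2928² / (2 × 125.707) = 979.239 / 251.414 = 3.8949 m/s².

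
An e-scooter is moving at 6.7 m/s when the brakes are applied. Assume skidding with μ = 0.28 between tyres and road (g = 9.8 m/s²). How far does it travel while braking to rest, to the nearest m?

Braking distance ≈ 8 m

a = μg = 0.28 × 9.8 = 2.744 m/s².
Braking distance = v²/(2a) = 6.7000² / (2 × 2.744) = 44.890 / 5.488 = 8.180 m.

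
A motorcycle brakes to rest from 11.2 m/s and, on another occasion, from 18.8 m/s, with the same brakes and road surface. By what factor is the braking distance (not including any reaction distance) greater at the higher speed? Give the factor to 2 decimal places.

Factor ≈ 2.82

Braking distance d = v²/(2a), so with a fixed, d ∝ v².
Factor = (18.8/11.2)² = 1.6786² = 2.8177.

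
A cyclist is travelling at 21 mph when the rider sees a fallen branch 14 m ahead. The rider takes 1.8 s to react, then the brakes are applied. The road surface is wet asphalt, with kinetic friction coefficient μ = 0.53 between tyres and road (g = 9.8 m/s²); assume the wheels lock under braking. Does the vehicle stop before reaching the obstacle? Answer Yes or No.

No

21 mph × 0.44704 = 9.3878 m/s.
a = μg = 0.53 × 9.8 = 5.194 m/s².
Reaction distance = 9.3878 × 1.8 = 16.898 m.
Braking distance = v²/(2a) = 88.131 / 10.388 = 8.484 m.
Total stopping distance = 16.898 + 8.484 = 25.382 m, vs 14 m available — it cannot stop in time and overshoots by 25.382 − 14 = 11.382 m.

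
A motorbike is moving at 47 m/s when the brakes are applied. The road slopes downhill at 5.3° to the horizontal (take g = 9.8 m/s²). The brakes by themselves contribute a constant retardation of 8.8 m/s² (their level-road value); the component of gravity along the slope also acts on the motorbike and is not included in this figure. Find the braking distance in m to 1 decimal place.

Gravity along the downhill slope reduces the braking deceleration: a_eff = 8.800 − 9.8·sin 5.3° = 8.800 − 0.905 = 7.895 m/s².
Braking distance = v²/(2a) = 47.0000² / (2 × 7.895) = 2209.000 / 15.790 = 139.899 m.

Braking distance ≈ 139.9 m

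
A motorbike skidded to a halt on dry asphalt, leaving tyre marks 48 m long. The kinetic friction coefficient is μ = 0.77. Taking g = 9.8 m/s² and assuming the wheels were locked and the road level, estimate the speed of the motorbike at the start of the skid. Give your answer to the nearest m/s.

Deceleration a = μg = 0.77 × 9.8 = 7.546 m/s².
v = √(2a·d) = √(2 × 7.546 × 48) = √724.416 = 26.9150 m/s.

Initial speed ≈ 27 m/s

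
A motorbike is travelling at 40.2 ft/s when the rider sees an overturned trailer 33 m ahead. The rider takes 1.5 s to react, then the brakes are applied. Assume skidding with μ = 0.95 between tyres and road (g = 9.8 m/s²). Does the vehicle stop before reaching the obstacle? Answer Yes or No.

Yes

40.2 ft/s × 0.3048 = 12.2530 m/s.
a = μg = 0.95 × 9.8 = 9.310 m/s².
Reaction distance = 12.2530 × 1.5 = 18.380 m.
Braking distance = v²/(2a) = 150.136 / 18.620 = 8.063 m.
Total stopping distance = 18.380 + 8.063 = 26.443 m, vs 33 m available — it stops with 33 − 26.443 = 6.557 m to spare.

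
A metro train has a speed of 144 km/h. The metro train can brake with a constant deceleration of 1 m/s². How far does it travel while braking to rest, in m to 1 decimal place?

144 km/h ÷ 3.6 = 40.0000 m/s.
Braking distance = v²/(2a) = 40.0000² / (2 × 1.000) = 1600.000 / 2.000 = 800.000 m.

Braking distance ≈ 800.0 m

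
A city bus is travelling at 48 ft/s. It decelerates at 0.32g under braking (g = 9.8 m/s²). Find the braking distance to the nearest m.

48 ft/s × 0.3048 = 14.6304 m/s.
a = 0.32 × 9.8 = 3.136 m/s².
Braking distance = v²/(2a) = 14.6304² / (2 × 3.136) = 214.049 / 6.272 = 34.128 m.

Braking distance ≈ 34 m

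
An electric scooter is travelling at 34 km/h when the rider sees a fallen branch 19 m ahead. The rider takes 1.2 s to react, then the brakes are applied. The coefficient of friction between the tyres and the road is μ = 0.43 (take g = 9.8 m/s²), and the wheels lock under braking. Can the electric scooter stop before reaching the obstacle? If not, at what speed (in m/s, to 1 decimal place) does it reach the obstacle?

No — it strikes the obstacle at 5.0 m/s

34 km/h ÷ 3.6 = 9.4444 m/s.
a = μg = 0.43 × 9.8 = 4.214 m/s².
Reaction distance = 9.4444 × 1.2 = 11.333 m.
Braking distance needed to stop: v²/(2a) = 89.197 / 8.428 = 10.583 m, so total needed = 11.333 + 10.583 = 21.916 m > 19 m — it cannot stop.
Distance remaining when braking begins: 19 − 11.333 = 7.667 m.
v² = v₀² − 2a·d = 89.197 − 2 × 4.214 × 7.667 = 24.580 m²/s².
v = √24.580 = 4.958 m/s.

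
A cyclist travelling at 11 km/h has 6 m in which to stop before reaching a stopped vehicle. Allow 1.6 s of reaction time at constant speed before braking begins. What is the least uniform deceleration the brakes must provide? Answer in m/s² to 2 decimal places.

11 km/h ÷ 3.6 = 3.0556 m/s.
Distance covered during reaction = 3.0556 × 1.6 = 4.889 m.
Distance available for braking: 6 − 4.889 = 1.111 m.
v² = 2a·d ⇒ a = v²/(2d) = 3.0556² / (2 × 1.111) = 9.337 / 2.222 = 4.2021 m/s².

Required deceleration ≈ 4.20 m/s²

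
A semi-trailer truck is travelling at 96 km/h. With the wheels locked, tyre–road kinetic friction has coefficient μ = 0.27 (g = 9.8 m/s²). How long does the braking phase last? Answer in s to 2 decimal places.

Braking time ≈ 10.08 s

96 km/h ÷ 3.6 = 26.6667 m/s.
a = μg = 0.27 × 9.8 = 2.646 m/s².
Braking time = v/a = 26.6667 / 2.646 = 10.078 s.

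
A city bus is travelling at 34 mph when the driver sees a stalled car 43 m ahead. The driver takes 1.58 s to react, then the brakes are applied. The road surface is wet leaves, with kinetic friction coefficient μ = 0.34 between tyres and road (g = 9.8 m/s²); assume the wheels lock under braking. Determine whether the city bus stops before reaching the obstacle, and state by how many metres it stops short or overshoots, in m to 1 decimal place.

34 mph × 0.44704 = 15.1994 m/s.
a = μg = 0.34 × 9.8 = 3.332 m/s².
Reaction distance = 15.1994 × 1.58 = 24.015 m.
Braking distance = v²/(2a) = 231.022 / 6.664 = 34.667 m.
Total stopping distance = 24.015 + 34.667 = 58.682 m, vs 43 m available — it cannot stop in time and overshoots by 58.682 − 43 = 15.682 m.

No — it overshoots by 15.7 m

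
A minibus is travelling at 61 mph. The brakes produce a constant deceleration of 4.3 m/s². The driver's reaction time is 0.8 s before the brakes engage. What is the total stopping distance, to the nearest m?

Total stopping distance ≈ 108 m

61 mph × 0.44704 = 27.2694 m/s.
Reaction distance = v·t_r = 27.2694 × 0.8 = 21.816 m.
Braking distance = v²/(2a) = 27.2694² / (2 × 4.300) = 743.620 / 8.600 = 86.467 m.
Total = 21.816 + 86.467 = 108.283 m.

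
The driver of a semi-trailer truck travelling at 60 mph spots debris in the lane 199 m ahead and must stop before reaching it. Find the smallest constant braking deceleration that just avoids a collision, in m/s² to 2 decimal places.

60 mph × 0.44704 = 26.8224 m/s.
v² = 2a·d ⇒ a = v²/(2d) = 26.8224² / (2 × 199.000) = 719.441 / 398.000 = 1.8076 m/s².

Required deceleration ≈ 1.81 m/s²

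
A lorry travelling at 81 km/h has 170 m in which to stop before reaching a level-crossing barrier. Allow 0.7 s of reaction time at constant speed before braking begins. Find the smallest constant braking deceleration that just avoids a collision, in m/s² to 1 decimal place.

81 km/h ÷ 3.6 = 22.5000 m/s.
Distance covered during reaction = 22.5000 × 0.7 = 15.750 m.
Distance available for braking: 170 − 15.750 = 154.250 m.
v² = 2a·d ⇒ a = v²/(2d) = 22.5000² / (2 × 154.250) = 506.250 / 308.500 = 1.6410 m/s².

Required deceleration ≈ 1.6 m/s²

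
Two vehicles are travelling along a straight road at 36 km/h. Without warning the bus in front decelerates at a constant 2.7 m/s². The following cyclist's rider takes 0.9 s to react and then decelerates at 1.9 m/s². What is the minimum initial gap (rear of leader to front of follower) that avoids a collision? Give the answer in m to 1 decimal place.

Minimum gap ≈ 16.8 m

36 km/h ÷ 3.6 = 10.0000 m/s.
Leader travels v²/(2a_L) = 100.000 / 5.400 = 18.519 m before stopping.
Follower covers v·t_r = 10.0000 × 0.9 = 9.000 m while reacting, then v²/(2a_F) = 100.000 / 3.800 = 26.316 m while braking, for a total of 9.000 + 26.316 = 35.316 m.
Since a_F ≤ a_L and the follower starts braking later, the follower is never slower than the leader, so the closest approach is when both have stopped.
Minimum gap = 35.316 − 18.519 = 16.797 m.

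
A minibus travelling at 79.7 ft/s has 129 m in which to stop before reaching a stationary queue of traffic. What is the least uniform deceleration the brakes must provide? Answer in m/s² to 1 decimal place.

79.7 ft/s × 0.3048 = 24.2926 m/s.
v² = 2a·d ⇒ a = v²/(2d) = 24.2926² / (2 × 129.000) = 590.130 / 258.000 = 2.2873 m/s².

Required deceleration ≈ 2.3 m/s²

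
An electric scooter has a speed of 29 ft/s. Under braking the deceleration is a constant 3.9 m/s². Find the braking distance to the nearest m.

Braking distance ≈ 10 m

29 ft/s × 0.3048 = 8.8392 m/s.
Braking distance = v²/(2a) = 8.8392² / (2 × 3.900) = 78.131 / 7.800 = 10.017 m.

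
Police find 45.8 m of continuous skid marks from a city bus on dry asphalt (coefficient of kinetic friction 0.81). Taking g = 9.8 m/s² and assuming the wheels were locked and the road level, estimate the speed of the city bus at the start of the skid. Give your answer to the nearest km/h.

Deceleration a = μg = 0.81 × 9.8 = 7.938 m/s².
v = √(2a·d) = √(2 × 7.938 × 45.8) = √727.121 = 26.9652 m/s.
= 26.9652 × 3.6 = 97.075 km/h.

Initial speed ≈ 97 km/h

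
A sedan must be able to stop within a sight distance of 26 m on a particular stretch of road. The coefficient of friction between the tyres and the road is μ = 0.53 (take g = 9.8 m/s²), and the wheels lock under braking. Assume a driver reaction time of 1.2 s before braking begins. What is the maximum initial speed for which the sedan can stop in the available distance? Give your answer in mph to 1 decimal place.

a = μg = 0.53 × 9.8 = 5.194 m/s².
Stopping distance: v·t_r + v²/(2a) = 26 with t_r = 1.2 s and a = 5.194 m/s².
So v² + 12.466 v − 270.09 = 0.
Positive root: v = −a·t_r + √((a·t_r)² + 2a·d) = −6.233 + √(38.850 + 270.09) = 11.3437 m/s.
11.3437 m/s ÷ 0.44704 = 25.375 mph.

Maximum speed ≈ 25.4 mph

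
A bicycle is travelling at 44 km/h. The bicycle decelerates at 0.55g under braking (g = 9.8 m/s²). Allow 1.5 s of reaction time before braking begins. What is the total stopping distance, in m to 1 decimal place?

Total stopping distance ≈ 32.2 m

44 km/h ÷ 3.6 = 12.2222 m/s.
a = 0.55 × 9.8 = 5.390 m/s².
Reaction distance = v·t_r = 12.2222 × 1.5 = 18.333 m.
Braking distance = v²/(2a) = 12.2222² / (2 × 5.390) = 149.382 / 10.780 = 13.857 m.
Total = 18.333 + 13.857 = 32.190 m.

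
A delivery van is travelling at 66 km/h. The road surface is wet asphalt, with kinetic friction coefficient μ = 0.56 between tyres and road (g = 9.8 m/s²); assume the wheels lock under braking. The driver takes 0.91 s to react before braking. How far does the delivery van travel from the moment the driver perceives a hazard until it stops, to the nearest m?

66 km/h ÷ 3.6 = 18.3333 m/s.
a = μg = 0.56 × 9.8 = 5.488 m/s².
Reaction distance = v·t_r = 18.3333 × 0.91 = 16.683 m.
Braking distance = v²/(2a) = 18.3333² / (2 × 5.488) = 336.110 / 10.976 = 30.622 m.
Total = 16.683 + 30.622 = 47.305 m.

Total stopping distance ≈ 47 m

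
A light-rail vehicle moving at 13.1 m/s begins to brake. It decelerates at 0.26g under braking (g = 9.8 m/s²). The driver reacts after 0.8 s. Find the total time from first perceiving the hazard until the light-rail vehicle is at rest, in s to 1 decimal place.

Total time ≈ 5.9 s

a = 0.26 × 9.8 = 2.548 m/s².
Braking time = v/a = 13.1000 / 2.548 = 5.141 s.
Total = 0.8 + 5.141 = 5.941 s.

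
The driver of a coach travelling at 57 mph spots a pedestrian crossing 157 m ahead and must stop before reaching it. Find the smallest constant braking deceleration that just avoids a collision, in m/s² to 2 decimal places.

57 mph × 0.44704 = 25.4813 m/s.
v² = 2a·d ⇒ a = v²/(2d) = 25.4813² / (2 × 157.000) = 649.297 / 314.000 = 2.0678 m/s².

Required deceleration ≈ 2.07 m/s²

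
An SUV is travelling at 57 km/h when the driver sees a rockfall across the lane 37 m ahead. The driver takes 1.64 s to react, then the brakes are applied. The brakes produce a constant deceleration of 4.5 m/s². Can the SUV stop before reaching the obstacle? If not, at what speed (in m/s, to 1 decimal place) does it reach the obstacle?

57 km/h ÷ 3.6 = 15.8333 m/s.
Reaction distance = 15.8333 × 1.64 = 25.967 m.
Braking distance needed to stop: v²/(2a) = 250.693 / 9.000 = 27.855 m, so total needed = 25.967 + 27.855 = 53.822 m > 37 m — it cannot stop.
Distance remaining when braking begins: 37 − 25.967 = 11.033 m.
v² = v₀² − 2a·d = 250.693 − 2 × 4.500 × 11.033 = 151.396 m²/s².
v = √151.396 = 12.304 m/s.

No — it strikes the obstacle at 12.3 m/s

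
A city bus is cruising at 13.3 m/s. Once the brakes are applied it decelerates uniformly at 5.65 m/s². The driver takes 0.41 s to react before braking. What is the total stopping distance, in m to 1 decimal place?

Reaction distance = v·t_r = 13.3000 × 0.41 = 5.453 m.
Braking distance = v²/(2a) = 13.3000² / (2 × 5.650) = 176.890 / 11.300 = 15.654 m.
Total = 5.453 + 15.654 = 21.107 m.

Total stopping distance ≈ 21.1 m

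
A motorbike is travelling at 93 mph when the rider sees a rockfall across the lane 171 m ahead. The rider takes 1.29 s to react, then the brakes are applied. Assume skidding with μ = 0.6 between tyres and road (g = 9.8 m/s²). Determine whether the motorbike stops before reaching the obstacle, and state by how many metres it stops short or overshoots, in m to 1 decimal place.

93 mph × 0.44704 = 41.5747 m/s.
a = μg = 0.6 × 9.8 = 5.880 m/s².
Reaction distance = 41.5747 × 1.29 = 53.631 m.
Braking distance = v²/(2a) = 1728.456 / 11.760 = 146.978 m.
Total stopping distance = 53.631 + 146.978 = 200.609 m, vs 171 m available — it cannot stop in time and overshoots by 200.609 − 171 = 29.609 m.

No — it overshoots by 29.6 m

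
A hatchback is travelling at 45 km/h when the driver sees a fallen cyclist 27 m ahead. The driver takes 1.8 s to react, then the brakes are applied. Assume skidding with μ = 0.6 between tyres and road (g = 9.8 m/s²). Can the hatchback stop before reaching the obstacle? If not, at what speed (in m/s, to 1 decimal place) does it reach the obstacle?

No — it strikes the obstacle at 10.2 m/s

45 km/h ÷ 3.6 = 12.5000 m/s.
a = μg = 0.6 × 9.8 = 5.880 m/s².
Reaction distance = 12.5000 × 1.8 = 22.500 m.
Braking distance needed to stop: v²/(2a) = 156.250 / 11.760 = 13.287 m, so total needed = 22.500 + 13.287 = 35.787 m > 27 m — it cannot stop.
Distance remaining when braking begins: 27 − 22.500 = 4.500 m.
v² = v₀² − 2a·d = 156.250 − 2 × 5.880 × 4.500 = 103.330 m²/s².
v = √103.330 = 10.165 m/s.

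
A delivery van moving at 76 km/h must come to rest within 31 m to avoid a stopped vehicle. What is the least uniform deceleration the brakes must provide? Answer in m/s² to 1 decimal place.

76 km/h ÷ 3.6 = 21.1111 m/s.
v² = 2a·d ⇒ a = v²/(2d) = 21.1111² / (2 × 31.000) = 445.679 / 62.000 = 7.1884 m/s².

Required deceleration ≈ 7.2 m/s²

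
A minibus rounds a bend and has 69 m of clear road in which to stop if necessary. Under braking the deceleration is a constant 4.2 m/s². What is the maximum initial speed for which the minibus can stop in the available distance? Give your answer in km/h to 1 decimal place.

Maximum speed ≈ 86.7 km/h

v²/(2a) = d ⇒ v = √(2 × 4.200 × 69) = √579.60 = 24.0749 m/s.
24.0749 m/s × 3.6 = 86.670 km/h.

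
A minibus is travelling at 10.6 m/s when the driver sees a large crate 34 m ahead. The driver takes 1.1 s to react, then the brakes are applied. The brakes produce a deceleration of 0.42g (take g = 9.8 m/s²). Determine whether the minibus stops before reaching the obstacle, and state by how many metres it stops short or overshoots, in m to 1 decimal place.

Yes — it stops 8.7 m short of the obstacle

a = 0.42 × 9.8 = 4.116 m/s².
Reaction distance = 10.6000 × 1.1 = 11.660 m.
Braking distance = v²/(2a) = 112.360 / 8.232 = 13.649 m.
Total stopping distance = 11.660 + 13.649 = 25.309 m, vs 34 m available — it stops with 34 − 25.309 = 8.691 m to spare.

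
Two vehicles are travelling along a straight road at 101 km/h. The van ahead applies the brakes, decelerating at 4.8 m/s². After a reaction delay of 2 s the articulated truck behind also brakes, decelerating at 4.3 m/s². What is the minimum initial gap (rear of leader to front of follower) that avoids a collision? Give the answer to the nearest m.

101 km/h ÷ 3.6 = 28.0556 m/s.
Leader travels v²/(2a_L) = 787.117 / 9.600 = 81.991 m before stopping.
Follower covers v·t_r = 28.0556 × 2 = 56.111 m while reacting, then v²/(2a_F) = 787.117 / 8.600 = 91.525 m while braking, for a total of 56.111 + 91.525 = 147.636 m.
Since a_F ≤ a_L and the follower starts braking later, the follower is never slower than the leader, so the closest approach is when both have stopped.
Minimum gap = 147.636 − 81.991 = 65.645 m.

Minimum gap ≈ 66 m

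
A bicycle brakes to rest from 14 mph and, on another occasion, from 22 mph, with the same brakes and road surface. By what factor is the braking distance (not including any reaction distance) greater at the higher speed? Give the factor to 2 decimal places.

Factor ≈ 2.47

Braking distance d = v²/(2a), so with a fixed, d ∝ v².
Factor = (22/14)² = 1.5714² = 2.4693.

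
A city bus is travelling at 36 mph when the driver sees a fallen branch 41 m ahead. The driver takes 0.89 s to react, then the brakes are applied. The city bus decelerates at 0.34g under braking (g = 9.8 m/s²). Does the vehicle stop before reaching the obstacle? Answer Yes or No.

36 mph × 0.44704 = 16.0934 m/s.
a = 0.34 × 9.8 = 3.332 m/s².
Reaction distance = 16.0934 × 0.89 = 14.323 m.
Braking distance = v²/(2a) = 258.998 / 6.664 = 38.865 m.
Total stopping distance = 14.323 + 38.865 = 53.188 m, vs 41 m available — it cannot stop in time and overshoots by 53.188 − 41 = 12.188 m.

No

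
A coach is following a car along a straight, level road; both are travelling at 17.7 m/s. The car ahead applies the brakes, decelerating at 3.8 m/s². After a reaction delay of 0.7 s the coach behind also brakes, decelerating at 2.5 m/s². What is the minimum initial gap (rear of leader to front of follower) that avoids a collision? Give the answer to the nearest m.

Leader travels v²/(2a_L) = 313.290 / 7.600 = 41.222 m before stopping.
Follower covers v·t_r = 17.7000 × 0.7 = 12.390 m while reacting, then v²/(2a_F) = 313.290 / 5.000 = 62.658 m while braking, for a total of 12.390 + 62.658 = 75.048 m.
Since a_F ≤ a_L and the follower starts braking later, the follower is never slower than the leader, so the closest approach is when both have stopped.
Minimum gap = 75.048 − 41.222 = 33.826 m.

Minimum gap ≈ 34 m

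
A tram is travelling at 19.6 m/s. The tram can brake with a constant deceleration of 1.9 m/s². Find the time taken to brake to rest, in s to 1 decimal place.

Braking time = v/a = 19.6000 / 1.900 = 10.316 s.

Braking time ≈ 10.3 s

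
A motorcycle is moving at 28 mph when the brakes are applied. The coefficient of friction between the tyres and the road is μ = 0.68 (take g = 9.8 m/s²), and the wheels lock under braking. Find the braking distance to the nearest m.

28 mph × 0.44704 = 12.5171 m/s.
a = μg = 0.68 × 9.8 = 6.664 m/s².
Braking distance = v²/(2a) = 12.5171² / (2 × 6.664) = 156.678 / 13.328 = 11.756 m.

Braking distance ≈ 12 m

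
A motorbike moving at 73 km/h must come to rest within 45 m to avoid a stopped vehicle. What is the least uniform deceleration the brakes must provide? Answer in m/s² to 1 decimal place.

Required deceleration ≈ 4.6 m/s²

73 km/h ÷ 3.6 = 20.2778 m/s.
v² = 2a·d ⇒ a = v²/(2d) = 20.2778² / (2 × 45.000) = 411.189 / 90.000 = 4.5688 m/s².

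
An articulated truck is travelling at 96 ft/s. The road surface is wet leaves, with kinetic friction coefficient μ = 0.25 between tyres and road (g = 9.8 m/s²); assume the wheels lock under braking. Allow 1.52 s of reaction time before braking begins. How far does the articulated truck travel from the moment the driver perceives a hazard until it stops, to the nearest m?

Total stopping distance ≈ 219 m

96 ft/s × 0.3048 = 29.2608 m/s.
a = μg = 0.25 × 9.8 = 2.450 m/s².
Reaction distance = v·t_r = 29.2608 × 1.52 = 44.476 m.
Braking distance = v²/(2a) = 29.2608² / (2 × 2.450) = 856.194 / 4.900 = 174.733 m.
Total = 44.476 + 174.733 = 219.209 m.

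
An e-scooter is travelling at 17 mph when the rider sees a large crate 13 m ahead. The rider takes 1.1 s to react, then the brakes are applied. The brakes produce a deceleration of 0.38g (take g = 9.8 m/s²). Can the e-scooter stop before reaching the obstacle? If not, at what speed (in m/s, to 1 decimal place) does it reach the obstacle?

17 mph × 0.44704 = 7.5997 m/s.
a = 0.38 × 9.8 = 3.724 m/s².
Reaction distance = 7.5997 × 1.1 = 8.360 m.
Braking distance needed to stop: v²/(2a) = 57.755 / 7.448 = 7.754 m, so total needed = 8.360 + 7.754 = 16.114 m > 13 m — it cannot stop.
Distance remaining when braking begins: 13 − 8.360 = 4.640 m.
v² = v₀² − 2a·d = 57.755 − 2 × 3.724 × 4.640 = 23.196 m²/s².
v = √23.196 = 4.816 m/s.

No — it strikes the obstacle at 4.8 m/s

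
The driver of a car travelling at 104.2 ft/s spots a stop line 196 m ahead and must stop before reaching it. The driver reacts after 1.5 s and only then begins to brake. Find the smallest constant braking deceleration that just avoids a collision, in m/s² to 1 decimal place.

104.2 ft/s × 0.3048 = 31.7602 m/s.
Distance covered during reaction = 31.7602 × 1.5 = 47.640 m.
Distance available for braking: 196 − 47.640 = 148.360 m.
v² = 2a·d ⇒ a = v²/(2d) = 31.7602² / (2 × 148.360) = 1008.710 / 296.720 = 3.3995 m/s².

Required deceleration ≈ 3.4 m/s²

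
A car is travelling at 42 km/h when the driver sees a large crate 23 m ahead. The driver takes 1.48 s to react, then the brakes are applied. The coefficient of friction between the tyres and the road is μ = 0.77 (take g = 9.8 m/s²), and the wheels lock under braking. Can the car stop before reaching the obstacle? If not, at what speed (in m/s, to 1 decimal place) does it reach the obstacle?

No — it strikes the obstacle at 7.0 m/s

42 km/h ÷ 3.6 = 11.6667 m/s.
a = μg = 0.77 × 9.8 = 7.546 m/s².
Reaction distance = 11.6667 × 1.48 = 17.267 m.
Braking distance needed to stop: v²/(2a) = 136.112 / 15.092 = 9.019 m, so total needed = 17.267 + 9.019 = 26.286 m > 23 m — it cannot stop.
Distance remaining when braking begins: 23 − 17.267 = 5.733 m.
v² = v₀² − 2a·d = 136.112 − 2 × 7.546 × 5.733 = 49.590 m²/s².
v = √49.590 = 7.042 m/s.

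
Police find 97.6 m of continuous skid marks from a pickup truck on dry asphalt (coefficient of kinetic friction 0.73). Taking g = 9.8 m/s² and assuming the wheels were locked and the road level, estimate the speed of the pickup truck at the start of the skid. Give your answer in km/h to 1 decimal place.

Initial speed ≈ 134.5 km/h

Deceleration a = μg = 0.73 × 9.8 = 7.154 m/s².
v = √(2a·d) = √(2 × 7.154 × 97.6) = √1396.461 = 37.3693 m/s.
= 37.3693 × 3.6 = 134.529 km/h.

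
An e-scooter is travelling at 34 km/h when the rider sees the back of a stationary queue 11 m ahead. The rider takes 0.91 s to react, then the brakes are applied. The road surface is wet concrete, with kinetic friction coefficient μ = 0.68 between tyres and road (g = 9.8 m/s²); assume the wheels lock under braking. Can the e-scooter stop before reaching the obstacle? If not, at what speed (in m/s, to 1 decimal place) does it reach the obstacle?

No — it strikes the obstacle at 7.6 m/s

34 km/h ÷ 3.6 = 9.4444 m/s.
a = μg = 0.68 × 9.8 = 6.664 m/s².
Reaction distance = 9.4444 × 0.91 = 8.594 m.
Braking distance needed to stop: v²/(2a) = 89.197 / 13.328 = 6.692 m, so total needed = 8.594 + 6.692 = 15.286 m > 11 m — it cannot stop.
Distance remaining when braking begins: 11 − 8.594 = 2.406 m.
v² = v₀² − 2a·d = 89.197 − 2 × 6.664 × 2.406 = 57.130 m²/s².
v = √57.130 = 7.558 m/s.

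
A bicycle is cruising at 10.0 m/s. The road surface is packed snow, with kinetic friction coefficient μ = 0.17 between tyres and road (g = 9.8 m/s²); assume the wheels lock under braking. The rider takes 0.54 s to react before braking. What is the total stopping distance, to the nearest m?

a = μg = 0.17 × 9.8 = 1.666 m/s².
Reaction distance = v·t_r = 10.0000 × 0.54 = 5.400 m.
Braking distance = v²/(2a) = 10.0000² / (2 × 1.666) = 100.000 / 3.332 = 30.012 m.
Total = 5.400 + 30.012 = 35.412 m.

Total stopping distance ≈ 35 m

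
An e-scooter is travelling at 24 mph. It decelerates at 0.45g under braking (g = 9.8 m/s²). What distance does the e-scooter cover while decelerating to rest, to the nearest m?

24 mph × 0.44704 = 10.7290 m/s.
a = 0.45 × 9.8 = 4.410 m/s².
Braking distance = v²/(2a) = 10.7290² / (2 × 4.410) = 115.111 / 8.820 = 13.051 m.

Braking distance ≈ 13 m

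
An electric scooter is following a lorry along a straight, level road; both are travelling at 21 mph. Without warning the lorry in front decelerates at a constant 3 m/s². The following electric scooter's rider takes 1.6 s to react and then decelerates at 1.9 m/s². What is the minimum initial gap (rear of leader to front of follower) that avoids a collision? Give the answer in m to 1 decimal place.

Minimum gap ≈ 23.5 m

21 mph × 0.44704 = 9.3878 m/s.
Leader travels v²/(2a_L) = 88.131 / 6.000 = 14.688 m before stopping.
Follower covers v·t_r = 9.3878 × 1.6 = 15.020 m while reacting, then v²/(2a_F) = 88.131 / 3.800 = 23.192 m while braking, for a total of 15.020 + 23.192 = 38.212 m.
Since a_F ≤ a_L and the follower starts braking later, the follower is never slower than the leader, so the closest approach is when both have stopped.
Minimum gap = 38.212 − 14.688 = 23.524 m.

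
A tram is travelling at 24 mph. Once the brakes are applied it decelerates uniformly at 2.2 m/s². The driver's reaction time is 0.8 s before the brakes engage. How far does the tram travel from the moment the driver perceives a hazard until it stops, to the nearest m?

24 mph × 0.44704 = 10.7290 m/s.
Reaction distance = v·t_r = 10.7290 × 0.8 = 8.583 m.
Braking distance = v²/(2a) = 10.7290² / (2 × 2.200) = 115.111 / 4.400 = 26.162 m.
Total = 8.583 + 26.162 = 34.745 m.

Total stopping distance ≈ 35 m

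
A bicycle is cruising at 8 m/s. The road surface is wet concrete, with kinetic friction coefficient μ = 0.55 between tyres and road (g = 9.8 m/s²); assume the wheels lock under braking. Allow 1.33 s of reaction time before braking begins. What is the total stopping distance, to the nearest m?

Total stopping distance ≈ 17 m

a = μg = 0.55 × 9.8 = 5.390 m/s².
Reaction distance = v·t_r = 8.0000 × 1.33 = 10.640 m.
Braking distance = v²/(2a) = 8.0000² / (2 × 5.390) = 64.000 / 10.780 = 5.937 m.
Total = 10.640 + 5.937 = 16.577 m.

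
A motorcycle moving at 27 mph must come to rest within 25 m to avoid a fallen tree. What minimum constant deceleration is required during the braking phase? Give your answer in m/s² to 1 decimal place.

27 mph × 0.44704 = 12.0701 m/s.
v² = 2a·d ⇒ a = v²/(2d) = 12.0701² / (2 × 25.000) = 145.687 / 50.000 = 2.9137 m/s².

Required deceleration ≈ 2.9 m/s²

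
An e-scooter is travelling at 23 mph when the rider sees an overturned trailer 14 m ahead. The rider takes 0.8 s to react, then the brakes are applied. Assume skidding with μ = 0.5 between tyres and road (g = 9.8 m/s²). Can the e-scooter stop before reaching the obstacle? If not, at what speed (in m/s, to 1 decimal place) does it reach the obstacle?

23 mph × 0.44704 = 10.2819 m/s.
a = μg = 0.5 × 9.8 = 4.900 m/s².
Reaction distance = 10.2819 × 0.8 = 8.226 m.
Braking distance needed to stop: v²/(2a) = 105.717 / 9.800 = 10.787 m, so total needed = 8.226 + 10.787 = 19.013 m > 14 m — it cannot stop.
Distance remaining when braking begins: 14 − 8.226 = 5.774 m.
v² = v₀² − 2a·d = 105.717 − 2 × 4.900 × 5.774 = 49.132 m²/s².
v = √49.132 = 7.009 m/s.

No — it strikes the obstacle at 7.0 m/s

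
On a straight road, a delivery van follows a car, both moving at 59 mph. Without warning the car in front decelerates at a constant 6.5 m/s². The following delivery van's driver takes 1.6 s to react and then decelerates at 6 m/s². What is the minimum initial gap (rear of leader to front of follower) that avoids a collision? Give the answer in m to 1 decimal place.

Minimum gap ≈ 46.7 m

59 mph × 0.44704 = 26.3754 m/s.
Leader travels v²/(2a_L) = 695.662 / 13.000 = 53.512 m before stopping.
Follower covers v·t_r = 26.3754 × 1.6 = 42.201 m while reacting, then v²/(2a_F) = 695.662 / 12.000 = 57.972 m while braking, for a total of 42.201 + 57.972 = 100.173 m.
Since a_F ≤ a_L and the follower starts braking later, the follower is never slower than the leader, so the closest approach is when both have stopped.
Minimum gap = 100.173 − 53.512 = 46.661 m.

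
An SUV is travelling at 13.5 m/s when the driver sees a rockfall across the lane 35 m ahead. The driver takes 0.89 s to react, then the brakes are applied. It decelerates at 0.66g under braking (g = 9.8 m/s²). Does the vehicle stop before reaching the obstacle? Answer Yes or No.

Yes

a = 0.66 × 9.8 = 6.468 m/s².
Reaction distance = 13.5000 × 0.89 = 12.015 m.
Braking distance = v²/(2a) = 182.250 / 12.936 = 14.089 m.
Total stopping distance = 12.015 + 14.089 = 26.104 m, vs 35 m available — it stops with 35 − 26.104 = 8.896 m to spare.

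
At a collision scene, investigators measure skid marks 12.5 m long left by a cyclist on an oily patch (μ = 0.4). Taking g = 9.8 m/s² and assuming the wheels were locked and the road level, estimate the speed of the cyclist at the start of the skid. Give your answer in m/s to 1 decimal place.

Deceleration a = μg = 0.4 × 9.8 = 3.920 m/s².
v = √(2a·d) = √(2 × 3.920 × 12.5) = √98.000 = 9.8995 m/s.

Initial speed ≈ 9.9 m/s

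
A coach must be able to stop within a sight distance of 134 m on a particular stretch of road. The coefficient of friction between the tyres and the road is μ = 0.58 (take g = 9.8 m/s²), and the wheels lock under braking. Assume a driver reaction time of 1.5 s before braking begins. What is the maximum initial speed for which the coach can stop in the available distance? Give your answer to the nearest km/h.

a = μg = 0.58 × 9.8 = 5.684 m/s².
Stopping distance: v·t_r + v²/(2a) = 134 with t_r = 1.5 s and a = 5.684 m/s².
So v² + 17.052 v − 1523.31 = 0.
Positive root: v = −a·t_r + √((a·t_r)² + 2a·d) = −8.526 + √(72.693 + 1523.31) = 31.4240 m/s.
31.4240 m/s × 3.6 = 113.126 km/h.

Maximum speed ≈ 113 km/h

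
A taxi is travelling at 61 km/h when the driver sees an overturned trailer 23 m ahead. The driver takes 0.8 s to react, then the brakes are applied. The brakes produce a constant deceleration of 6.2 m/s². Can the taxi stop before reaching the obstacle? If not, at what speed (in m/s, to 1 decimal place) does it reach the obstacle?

No — it strikes the obstacle at 13.0 m/s

61 km/h ÷ 3.6 = 16.9444 m/s.
Reaction distance = 16.9444 × 0.8 = 13.556 m.
Braking distance needed to stop: v²/(2a) = 287.113 / 12.400 = 23.154 m, so total needed = 13.556 + 23.154 = 36.710 m > 23 m — it cannot stop.
Distance remaining when braking begins: 23 − 13.556 = 9.444 m.
v² = v₀² − 2a·d = 287.113 − 2 × 6.200 × 9.444 = 170.007 m²/s².
v = √170.007 = 13.039 m/s.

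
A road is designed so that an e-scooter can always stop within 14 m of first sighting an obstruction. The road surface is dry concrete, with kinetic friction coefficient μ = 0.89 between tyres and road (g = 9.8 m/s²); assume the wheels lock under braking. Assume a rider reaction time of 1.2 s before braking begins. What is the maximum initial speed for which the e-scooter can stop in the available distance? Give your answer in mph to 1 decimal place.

a = μg = 0.89 × 9.8 = 8.722 m/s².
Stopping distance: v·t_r + v²/(2a) = 14 with t_r = 1.2 s and a = 8.722 m/s².
So v² + 20.933 v − 244.22 = 0.
Positive root: v = −a·t_r + √((a·t_r)² + 2a·d) = −10.466 + √(109.537 + 244.22) = 8.3424 m/s.
8.3424 m/s ÷ 0.44704 = 18.661 mph.

Maximum speed ≈ 18.7 mph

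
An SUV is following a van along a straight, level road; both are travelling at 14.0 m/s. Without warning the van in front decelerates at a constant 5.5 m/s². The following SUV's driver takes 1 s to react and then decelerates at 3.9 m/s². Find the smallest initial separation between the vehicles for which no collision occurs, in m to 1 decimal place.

Leader travels v²/(2a_L) = 196.000 / 11.000 = 17.818 m before stopping.
Follower covers v·t_r = 14.0000 × 1 = 14.000 m while reacting, then v²/(2a_F) = 196.000 / 7.800 = 25.128 m while braking, for a total of 14.000 + 25.128 = 39.128 m.
Since a_F ≤ a_L and the follower starts braking later, the follower is never slower than the leader, so the closest approach is when both have stopped.
Minimum gap = 39.128 − 17.818 = 21.310 m.

Minimum gap ≈ 21.3 m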